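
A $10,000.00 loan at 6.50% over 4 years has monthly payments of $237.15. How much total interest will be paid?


Total paid over the life of the loan = PMT × n.
Total paid = $237.15 × 48 = $11,383.20
Total interest = total paid − principal = $11,383.20 − $10,000.00 = $1,383.20

Total interest = (PMT × n) - PV = $1,383.20


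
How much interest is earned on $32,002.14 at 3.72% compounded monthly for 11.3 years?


Compound interest earned = final amount − principal.
A = P(1 + r/n)^(nt) = $32,002.14 × (1 + 0.0372/12)^(12 × 11.3) = $48,691.89
Interest = A − P = $48,691.89 − $32,002.14 = $16,689.75

Interest = A - P = $16,689.75


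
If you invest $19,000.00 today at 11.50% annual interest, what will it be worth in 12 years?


Future value formula: FV = PV × (1 + r)^t
FV = $19,000.00 × (1 + 0.115)^12
FV = $19,000.00 × 3.692312
FV = $70,153.93

FV = PV × (1 + r)^t = $70,153.93


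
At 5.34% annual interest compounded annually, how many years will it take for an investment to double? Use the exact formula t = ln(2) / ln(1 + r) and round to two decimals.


Doubling condition: (1 + r)^t = 2
Take ln of both sides: t × ln(1 + r) = ln(2)
t = ln(2) / ln(1 + r)
t = 0.693147 / 0.052023
t = 13.32

t = ln(2) / ln(1 + r) = 13.32 years


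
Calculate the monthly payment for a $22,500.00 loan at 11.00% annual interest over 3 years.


Loan payment formula: PMT = PV × r / (1 − (1 + r)^(−n))
Monthly rate r = 0.11/12 ≈ 0.00916667, n = 36 months
Denominator: 1 − (1 + 0.11/12)^(−36) = 0.279995
PMT = $22,500.00 × (0.11/12) / 0.279995
PMT = $736.62 per month

PMT = PV × r / (1-(1+r)^(-n)) = $736.62/month


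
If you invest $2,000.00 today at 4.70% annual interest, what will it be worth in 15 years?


Future value formula: FV = PV × (1 + r)^t
FV = $2,000.00 × (1 + 0.047)^15
FV = $2,000.00 × 1.991591
FV = $3,983.18

FV = PV × (1 + r)^t = $3,983.18


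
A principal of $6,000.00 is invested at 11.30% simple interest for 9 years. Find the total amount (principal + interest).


Total amount formula: A = P(1 + rt) = P + P·r·t
Interest: I = P × r × t = $6,000.00 × 0.113 × 9 = $6,102.00
A = P + I = $6,000.00 + $6,102.00 = $12,102.00

A = P + I = P(1 + rt) = $12,102.00


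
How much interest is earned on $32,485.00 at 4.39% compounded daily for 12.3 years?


Compound interest earned = final amount − principal.
A = P(1 + r/n)^(nt) = $32,485.00 × (1 + 0.0439/365)^(365 × 12.3) = $55,741.00
Interest = A − P = $55,741.00 − $32,485.00 = $23,256.00

Interest = A - P = $23,256.00


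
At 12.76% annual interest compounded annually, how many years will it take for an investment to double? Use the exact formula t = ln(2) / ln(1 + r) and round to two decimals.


Doubling condition: (1 + r)^t = 2
Take ln of both sides: t × ln(1 + r) = ln(2)
t = ln(2) / ln(1 + r)
t = 0.693147 / 0.120091
t = 5.77

t = ln(2) / ln(1 + r) = 5.77 years


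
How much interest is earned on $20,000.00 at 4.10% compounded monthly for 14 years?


Compound interest earned = final amount − principal.
A = P(1 + r/n)^(nt) = $20,000.00 × (1 + 0.041/12)^(12 × 14) = $35,472.36
Interest = A − P = $35,472.36 − $20,000.00 = $15,472.36

Interest = A - P = $15,472.36


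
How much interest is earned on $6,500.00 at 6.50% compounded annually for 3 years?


Compound interest earned = final amount − principal.
A = P(1 + r/n)^(nt) = $6,500.00 × (1 + 0.065/1)^(1 × 3) = $7,851.67
Interest = A − P = $7,851.67 − $6,500.00 = $1,351.67

Interest = A - P = $1,351.67


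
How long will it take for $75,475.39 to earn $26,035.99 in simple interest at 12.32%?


Rearrange the simple interest formula for t:
I = P × r × t  ⇒  t = I / (P × r)
t = $26,035.99 / ($75,475.39 × 0.1232)
t = 2.8

t = I/(P×r) = 2.8 years


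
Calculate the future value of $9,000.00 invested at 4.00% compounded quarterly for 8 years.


Compound interest formula: A = P(1 + r/n)^(nt)
A = $9,000.00 × (1 + 0.04/4)^(4 × 8)
Growth factor: (1 + 0.04/4)^32 = 1.374941
A = $9,000.00 × 1.374941
A = $12,374.47

A = P(1 + r/n)^(nt) = $12,374.47


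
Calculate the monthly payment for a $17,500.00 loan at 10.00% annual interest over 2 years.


Loan payment formula: PMT = PV × r / (1 − (1 + r)^(−n))
Monthly rate r = 0.1/12 ≈ 0.00833333, n = 24 months
Denominator: 1 − (1 + 0.1/12)^(−24) = 0.180590
PMT = $17,500.00 × (0.1/12) / 0.180590
PMT = $807.54 per month

PMT = PV × r / (1-(1+r)^(-n)) = $807.54/month


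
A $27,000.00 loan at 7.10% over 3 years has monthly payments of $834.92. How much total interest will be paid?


Total paid over the life of the loan = PMT × n.
Total paid = $834.92 × 36 = $30,057.12
Total interest = total paid − principal = $30,057.12 − $27,000.00 = $3,057.12

Total interest = (PMT × n) - PV = $3,057.12


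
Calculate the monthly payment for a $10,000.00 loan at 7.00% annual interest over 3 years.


Loan payment formula: PMT = PV × r / (1 − (1 + r)^(−n))
Monthly rate r = 0.07/12 ≈ 0.00583333, n = 36 months
Denominator: 1 − (1 + 0.07/12)^(−36) = 0.188921
PMT = $10,000.00 × (0.07/12) / 0.188921
PMT = $308.77 per month

PMT = PV × r / (1-(1+r)^(-n)) = $308.77/month


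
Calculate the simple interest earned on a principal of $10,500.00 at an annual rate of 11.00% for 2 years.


Simple interest formula: I = P × r × t
I = $10,500.00 × 0.11 × 2
I = $2,310.00

I = P × r × t = $2,310.00


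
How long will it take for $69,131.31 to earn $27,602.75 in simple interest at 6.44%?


Rearrange the simple interest formula for t:
I = P × r × t  ⇒  t = I / (P × r)
t = $27,602.75 / ($69,131.31 × 0.0644)
t = 6.2

t = I/(P×r) = 6.2 years


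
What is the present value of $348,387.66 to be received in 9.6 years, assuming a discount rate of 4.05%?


Present value formula: PV = FV / (1 + r)^t
PV = $348,387.66 / (1 + 0.0405)^9.6
PV = $348,387.66 / 1.4639425
PV = $237,979.06

PV = FV / (1 + r)^t = $237,979.06


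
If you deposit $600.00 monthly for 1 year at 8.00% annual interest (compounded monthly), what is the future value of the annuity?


Future value of an ordinary annuity: FV = PMT × ((1 + r)^n − 1) / r
Monthly rate r = 0.08/12 ≈ 0.00666667, n = 12
FV = $600.00 × ((1 + 0.08/12)^12 − 1) / (0.08/12)
FV = $600.00 × 12.449926
FV = $7,469.96

FV = PMT × ((1+r)^n - 1)/r = $7,469.96


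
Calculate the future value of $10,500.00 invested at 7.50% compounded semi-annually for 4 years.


Compound interest formula: A = P(1 + r/n)^(nt)
A = $10,500.00 × (1 + 0.075/2)^(2 × 4)
Growth factor: (1 + 0.075/2)^8 = 1.3424708
A = $10,500.00 × 1.3424708
A = $14,095.94

A = P(1 + r/n)^(nt) = $14,095.94


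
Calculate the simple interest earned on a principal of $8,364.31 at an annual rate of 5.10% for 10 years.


Simple interest formula: I = P × r × t
I = $8,364.31 × 0.051 × 10
I = $4,265.80

I = P × r × t = $4,265.80


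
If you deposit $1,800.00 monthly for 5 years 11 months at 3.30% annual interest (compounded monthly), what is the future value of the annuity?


Future value of an ordinary annuity: FV = PMT × ((1 + r)^n − 1) / r
Monthly rate r = 0.033/12 = 0.00275, n = 71
FV = $1,800.00 × ((1 + 0.033/12)^71 − 1) / (0.033/12)
FV = $1,800.00 × 78.286959
FV = $140,916.53

FV = PMT × ((1+r)^n - 1)/r = $140,916.53


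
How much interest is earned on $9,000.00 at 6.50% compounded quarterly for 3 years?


Compound interest earned = final amount − principal.
A = P(1 + r/n)^(nt) = $9,000.00 × (1 + 0.065/4)^(4 × 3) = $10,920.67
Interest = A − P = $10,920.67 − $9,000.00 = $1,920.67

Interest = A - P = $1,920.67


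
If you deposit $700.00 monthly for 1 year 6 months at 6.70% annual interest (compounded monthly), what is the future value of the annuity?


Future value of an ordinary annuity: FV = PMT × ((1 + r)^n − 1) / r
Monthly rate r = 0.067/12 ≈ 0.00558333, n = 18
FV = $700.00 × ((1 + 0.067/12)^18 − 1) / (0.067/12)
FV = $700.00 × 18.880229
FV = $13,216.16

FV = PMT × ((1+r)^n - 1)/r = $13,216.16


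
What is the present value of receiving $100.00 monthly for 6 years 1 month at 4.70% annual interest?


Present value of an ordinary annuity: PV = PMT × (1 − (1 + r)^(−n)) / r
Monthly rate r = 0.047/12 ≈ 0.00391667, n = 73
PV = $100.00 × (1 − (1 + 0.047/12)^(−73)) / (0.047/12)
PV = $100.00 × 63.384274
PV = $6,338.43

PV = PMT × (1-(1+r)^(-n))/r = $6,338.43


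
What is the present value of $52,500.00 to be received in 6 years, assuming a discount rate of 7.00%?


Present value formula: PV = FV / (1 + r)^t
PV = $52,500.00 / (1 + 0.07)^6
PV = $52,500.00 / 1.500730
PV = $34,982.97

PV = FV / (1 + r)^t = $34,982.97


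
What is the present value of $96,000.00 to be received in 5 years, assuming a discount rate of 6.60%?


Present value formula: PV = FV / (1 + r)^t
PV = $96,000.00 / (1 + 0.066)^5
PV = $96,000.00 / 1.3765311
PV = $69,740.52

PV = FV / (1 + r)^t = $69,740.52


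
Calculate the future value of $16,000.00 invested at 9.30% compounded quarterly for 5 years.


Compound interest formula: A = P(1 + r/n)^(nt)
A = $16,000.00 × (1 + 0.093/4)^(4 × 5)
Growth factor: (1 + 0.093/4)^20 = 1.583562
A = $16,000.00 × 1.583562
A = $25,336.99

A = P(1 + r/n)^(nt) = $25,336.99


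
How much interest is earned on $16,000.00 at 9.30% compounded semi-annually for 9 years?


Compound interest earned = final amount − principal.
A = P(1 + r/n)^(nt) = $16,000.00 × (1 + 0.093/2)^(2 × 9) = $36,259.86
Interest = A − P = $36,259.86 − $16,000.00 = $20,259.86

Interest = A - P = $20,259.86


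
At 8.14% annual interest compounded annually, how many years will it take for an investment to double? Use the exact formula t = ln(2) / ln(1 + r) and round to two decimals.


Doubling condition: (1 + r)^t = 2
Take ln of both sides: t × ln(1 + r) = ln(2)
t = ln(2) / ln(1 + r)
t = 0.693147 / 0.078256
t = 8.86

t = ln(2) / ln(1 + r) = 8.86 years


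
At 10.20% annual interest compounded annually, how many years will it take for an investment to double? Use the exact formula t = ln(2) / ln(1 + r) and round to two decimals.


Doubling condition: (1 + r)^t = 2
Take ln of both sides: t × ln(1 + r) = ln(2)
t = ln(2) / ln(1 + r)
t = 0.693147 / 0.097127
t = 7.14

t = ln(2) / ln(1 + r) = 7.14 years


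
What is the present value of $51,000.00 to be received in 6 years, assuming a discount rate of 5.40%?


Present value formula: PV = FV / (1 + r)^t
PV = $51,000.00 / (1 + 0.054)^6
PV = $51,000.00 / 1.3710196
PV = $37,198.59

PV = FV / (1 + r)^t = $37,198.59


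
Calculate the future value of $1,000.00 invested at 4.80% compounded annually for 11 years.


Compound interest formula: A = P(1 + r/n)^(nt)
A = $1,000.00 × (1 + 0.048/1)^(1 × 11)
Growth factor: (1 + 0.048/1)^11 = 1.674843
A = $1,000.00 × 1.674843
A = $1,674.84

A = P(1 + r/n)^(nt) = $1,674.84


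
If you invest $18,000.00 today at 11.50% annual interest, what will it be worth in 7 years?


Future value formula: FV = PV × (1 + r)^t
FV = $18,000.00 × (1 + 0.115)^7
FV = $18,000.00 × 2.142516
FV = $38,565.29

FV = PV × (1 + r)^t = $38,565.29


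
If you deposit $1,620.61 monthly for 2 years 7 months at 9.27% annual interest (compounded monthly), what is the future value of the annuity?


Future value of an ordinary annuity: FV = PMT × ((1 + r)^n − 1) / r
Monthly rate r = 0.0927/12 = 0.007725, n = 31
FV = $1,620.61 × ((1 + 0.0927/12)^31 − 1) / (0.0927/12)
FV = $1,620.61 × 34.875498
FV = $56,519.58

FV = PMT × ((1+r)^n - 1)/r = $56,519.58


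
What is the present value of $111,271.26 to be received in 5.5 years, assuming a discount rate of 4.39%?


Present value formula: PV = FV / (1 + r)^t
PV = $111,271.26 / (1 + 0.0439)^5.5
PV = $111,271.26 / 1.2665547
PV = $87,853.50

PV = FV / (1 + r)^t = $87,853.50


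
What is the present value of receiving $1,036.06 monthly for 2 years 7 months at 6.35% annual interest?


Present value of an ordinary annuity: PV = PMT × (1 − (1 + r)^(−n)) / r
Monthly rate r = 0.0635/12 ≈ 0.00529167, n = 31
PV = $1,036.06 × (1 − (1 + 0.0635/12)^(−31)) / (0.0635/12)
PV = $1,036.06 × 28.521486
PV = $29,549.97

PV = PMT × (1-(1+r)^(-n))/r = $29,549.97


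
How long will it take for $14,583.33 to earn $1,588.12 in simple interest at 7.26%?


Rearrange the simple interest formula for t:
I = P × r × t  ⇒  t = I / (P × r)
t = $1,588.12 / ($14,583.33 × 0.0726)
t = 1.5

t = I/(P×r) = 1.5 years


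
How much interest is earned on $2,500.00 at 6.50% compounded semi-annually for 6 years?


Compound interest earned = final amount − principal.
A = P(1 + r/n)^(nt) = $2,500.00 × (1 + 0.065/2)^(2 × 6) = $3,669.62
Interest = A − P = $3,669.62 − $2,500.00 = $1,169.62

Interest = A - P = $1,169.62


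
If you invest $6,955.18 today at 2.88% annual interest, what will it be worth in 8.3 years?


Future value formula: FV = PV × (1 + r)^t
FV = $6,955.18 × (1 + 0.0288)^8.3
FV = $6,955.18 × 1.265747
FV = $8,803.50

FV = PV × (1 + r)^t = $8,803.50


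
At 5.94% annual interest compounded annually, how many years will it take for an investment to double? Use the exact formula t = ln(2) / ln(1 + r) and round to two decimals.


Doubling condition: (1 + r)^t = 2
Take ln of both sides: t × ln(1 + r) = ln(2)
t = ln(2) / ln(1 + r)
t = 0.693147 / 0.057703
t = 12.01

t = ln(2) / ln(1 + r) = 12.01 years


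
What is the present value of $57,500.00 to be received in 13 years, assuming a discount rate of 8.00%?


Present value formula: PV = FV / (1 + r)^t
PV = $57,500.00 / (1 + 0.08)^13
PV = $57,500.00 / 2.719624
PV = $21,142.63

PV = FV / (1 + r)^t = $21,142.63


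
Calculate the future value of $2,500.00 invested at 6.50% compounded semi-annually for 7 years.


Compound interest formula: A = P(1 + r/n)^(nt)
A = $2,500.00 × (1 + 0.065/2)^(2 × 7)
Growth factor: (1 + 0.065/2)^14 = 1.564807
A = $2,500.00 × 1.564807
A = $3,912.02

A = P(1 + r/n)^(nt) = $3,912.02


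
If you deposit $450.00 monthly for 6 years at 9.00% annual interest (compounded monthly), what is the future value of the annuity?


Future value of an ordinary annuity: FV = PMT × ((1 + r)^n − 1) / r
Monthly rate r = 0.09/12 = 0.0075, n = 72
FV = $450.00 × ((1 + 0.09/12)^72 − 1) / (0.09/12)
FV = $450.00 × 95.007028
FV = $42,753.16

FV = PMT × ((1+r)^n - 1)/r = $42,753.16


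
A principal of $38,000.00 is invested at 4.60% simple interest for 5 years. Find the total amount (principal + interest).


Total amount formula: A = P(1 + rt) = P + P·r·t
Interest: I = P × r × t = $38,000.00 × 0.046 × 5 = $8,740.00
A = P + I = $38,000.00 + $8,740.00 = $46,740.00

A = P + I = P(1 + rt) = $46,740.00


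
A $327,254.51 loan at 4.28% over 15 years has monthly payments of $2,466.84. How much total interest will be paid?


Total paid over the life of the loan = PMT × n.
Total paid = $2,466.84 × 180 = $444,031.20
Total interest = total paid − principal = $444,031.20 − $327,254.51 = $116,776.69

Total interest = (PMT × n) - PV = $116,776.69


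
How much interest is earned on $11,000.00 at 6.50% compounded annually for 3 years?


Compound interest earned = final amount − principal.
A = P(1 + r/n)^(nt) = $11,000.00 × (1 + 0.065/1)^(1 × 3) = $13,287.45
Interest = A − P = $13,287.45 − $11,000.00 = $2,287.45

Interest = A - P = $2,287.45


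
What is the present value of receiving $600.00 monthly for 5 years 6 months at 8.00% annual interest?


Present value of an ordinary annuity: PV = PMT × (1 − (1 + r)^(−n)) / r
Monthly rate r = 0.08/12 ≈ 0.00666667, n = 66
PV = $600.00 × (1 − (1 + 0.08/12)^(−66)) / (0.08/12)
PV = $600.00 × 53.253372
PV = $31,952.02

PV = PMT × (1-(1+r)^(-n))/r = $31,952.02


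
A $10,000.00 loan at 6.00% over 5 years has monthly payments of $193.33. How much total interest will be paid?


Total paid over the life of the loan = PMT × n.
Total paid = $193.33 × 60 = $11,599.80
Total interest = total paid − principal = $11,599.80 − $10,000.00 = $1,599.80

Total interest = (PMT × n) - PV = $1,599.80


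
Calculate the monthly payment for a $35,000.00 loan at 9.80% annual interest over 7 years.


Loan payment formula: PMT = PV × r / (1 − (1 + r)^(−n))
Monthly rate r = 0.098/12 ≈ 0.00816667, n = 84 months
Denominator: 1 − (1 + 0.098/12)^(−84) = 0.495009
PMT = $35,000.00 × (0.098/12) / 0.495009
PMT = $577.43 per month

PMT = PV × r / (1-(1+r)^(-n)) = $577.43/month


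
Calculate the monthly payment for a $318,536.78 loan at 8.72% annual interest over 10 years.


Loan payment formula: PMT = PV × r / (1 − (1 + r)^(−n))
Monthly rate r = 0.0872/12 ≈ 0.00726667, n = 120 months
Denominator: 1 − (1 + 0.0872/12)^(−120) = 0.580565
PMT = $318,536.78 × (0.0872/12) / 0.580565
PMT = $3,986.98 per month

PMT = PV × r / (1-(1+r)^(-n)) = $3,986.98/month


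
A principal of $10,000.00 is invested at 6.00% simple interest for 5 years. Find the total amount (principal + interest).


Total amount formula: A = P(1 + rt) = P + P·r·t
Interest: I = P × r × t = $10,000.00 × 0.06 × 5 = $3,000.00
A = P + I = $10,000.00 + $3,000.00 = $13,000.00

A = P + I = P(1 + rt) = $13,000.00


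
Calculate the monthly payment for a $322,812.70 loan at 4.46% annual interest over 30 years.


Loan payment formula: PMT = PV × r / (1 − (1 + r)^(−n))
Monthly rate r = 0.0446/12 ≈ 0.00371667, n = 360 months
Denominator: 1 − (1 + 0.0446/12)^(−360) = 0.736979
PMT = $322,812.70 × (0.0446/12) / 0.736979
PMT = $1,627.98 per month

PMT = PV × r / (1-(1+r)^(-n)) = $1,627.98/month


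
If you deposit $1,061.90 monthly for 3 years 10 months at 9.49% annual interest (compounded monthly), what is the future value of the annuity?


Future value of an ordinary annuity: FV = PMT × ((1 + r)^n − 1) / r
Monthly rate r = 0.0949/12 ≈ 0.00790833, n = 46
FV = $1,061.90 × ((1 + 0.0949/12)^46 − 1) / (0.0949/12)
FV = $1,061.90 × 55.220885
FV = $58,639.06

FV = PMT × ((1+r)^n - 1)/r = $58,639.06


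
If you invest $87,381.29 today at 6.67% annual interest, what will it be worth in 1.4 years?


Future value formula: FV = PV × (1 + r)^t
FV = $87,381.29 × (1 + 0.0667)^1.4
FV = $87,381.29 × 1.0946095
FV = $95,648.39

FV = PV × (1 + r)^t = $95,648.39


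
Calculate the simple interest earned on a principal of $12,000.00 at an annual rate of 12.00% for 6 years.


Simple interest formula: I = P × r × t
I = $12,000.00 × 0.12 × 6
I = $8,640.00

I = P × r × t = $8,640.00


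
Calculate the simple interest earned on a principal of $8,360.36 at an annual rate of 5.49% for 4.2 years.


Simple interest formula: I = P × r × t
I = $8,360.36 × 0.0549 × 4.2
I = $1,927.73

I = P × r × t = $1,927.73


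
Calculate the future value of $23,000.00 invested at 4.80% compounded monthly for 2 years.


Compound interest formula: A = P(1 + r/n)^(nt)
A = $23,000.00 × (1 + 0.048/12)^(12 × 2)
Growth factor: (1 + 0.048/12)^24 = 1.1005483
A = $23,000.00 × 1.1005483
A = $25,312.61

A = P(1 + r/n)^(nt) = $25,312.61


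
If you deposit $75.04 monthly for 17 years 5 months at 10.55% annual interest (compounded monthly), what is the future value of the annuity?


Future value of an ordinary annuity: FV = PMT × ((1 + r)^n − 1) / r
Monthly rate r = 0.1055/12 ≈ 0.00879167, n = 209
FV = $75.04 × ((1 + 0.1055/12)^209 − 1) / (0.1055/12)
FV = $75.04 × 594.918275
FV = $44,642.67

FV = PMT × ((1+r)^n - 1)/r = $44,642.67


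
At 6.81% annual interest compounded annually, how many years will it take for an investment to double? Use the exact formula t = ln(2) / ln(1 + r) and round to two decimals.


Doubling condition: (1 + r)^t = 2
Take ln of both sides: t × ln(1 + r) = ln(2)
t = ln(2) / ln(1 + r)
t = 0.693147 / 0.065881
t = 10.52

t = ln(2) / ln(1 + r) = 10.52 years


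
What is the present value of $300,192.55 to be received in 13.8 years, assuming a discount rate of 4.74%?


Present value formula: PV = FV / (1 + r)^t
PV = $300,192.55 / (1 + 0.0474)^13.8
PV = $300,192.55 / 1.89475674
PV = $158,433.29

PV = FV / (1 + r)^t = $158,433.29


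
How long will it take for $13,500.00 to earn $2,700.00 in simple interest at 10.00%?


Rearrange the simple interest formula for t:
I = P × r × t  ⇒  t = I / (P × r)
t = $2,700.00 / ($13,500.00 × 0.1)
t = 2

t = I/(P×r) = 2 years


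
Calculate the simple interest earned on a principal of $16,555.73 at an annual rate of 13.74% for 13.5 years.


Simple interest formula: I = P × r × t
I = $16,555.73 × 0.1374 × 13.5
I = $30,709.22

I = P × r × t = $30,709.22


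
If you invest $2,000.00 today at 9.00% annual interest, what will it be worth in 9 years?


Future value formula: FV = PV × (1 + r)^t
FV = $2,000.00 × (1 + 0.09)^9
FV = $2,000.00 × 2.171893
FV = $4,343.79

FV = PV × (1 + r)^t = $4,343.79


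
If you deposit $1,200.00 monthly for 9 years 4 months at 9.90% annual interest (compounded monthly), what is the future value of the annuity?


Future value of an ordinary annuity: FV = PMT × ((1 + r)^n − 1) / r
Monthly rate r = 0.099/12 = 0.00825, n = 112
FV = $1,200.00 × ((1 + 0.099/12)^112 − 1) / (0.099/12)
FV = $1,200.00 × 183.007967
FV = $219,609.56

FV = PMT × ((1+r)^n - 1)/r = $219,609.56


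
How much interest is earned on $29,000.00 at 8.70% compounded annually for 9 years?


Compound interest earned = final amount − principal.
A = P(1 + r/n)^(nt) = $29,000.00 × (1 + 0.087/1)^(1 × 9) = $61,441.79
Interest = A − P = $61,441.79 − $29,000.00 = $32,441.79

Interest = A - P = $32,441.79


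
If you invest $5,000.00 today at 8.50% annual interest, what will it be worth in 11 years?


Future value formula: FV = PV × (1 + r)^t
FV = $5,000.00 × (1 + 0.085)^11
FV = $5,000.00 × 2.45316703
FV = $12,265.84

FV = PV × (1 + r)^t = $12,265.84


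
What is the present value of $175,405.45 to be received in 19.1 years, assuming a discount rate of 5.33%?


Present value formula: PV = FV / (1 + r)^t
PV = $175,405.45 / (1 + 0.0533)^19.1
PV = $175,405.45 / 2.6961547
PV = $65,057.64

PV = FV / (1 + r)^t = $65,057.64


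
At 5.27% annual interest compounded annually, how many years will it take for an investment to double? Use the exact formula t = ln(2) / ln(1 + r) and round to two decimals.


Doubling condition: (1 + r)^t = 2
Take ln of both sides: t × ln(1 + r) = ln(2)
t = ln(2) / ln(1 + r)
t = 0.693147 / 0.051358
t = 13.50

t = ln(2) / ln(1 + r) = 13.50 years


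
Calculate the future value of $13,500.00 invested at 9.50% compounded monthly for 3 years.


Compound interest formula: A = P(1 + r/n)^(nt)
A = $13,500.00 × (1 + 0.095/12)^(12 × 3)
Growth factor: (1 + 0.095/12)^36 = 1.3282706
A = $13,500.00 × 1.3282706
A = $17,931.65

A = P(1 + r/n)^(nt) = $17,931.65


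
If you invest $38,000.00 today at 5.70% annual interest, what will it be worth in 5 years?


Future value formula: FV = PV × (1 + r)^t
FV = $38,000.00 × (1 + 0.057)^5
FV = $38,000.00 × 1.3193953
FV = $50,137.02

FV = PV × (1 + r)^t = $50,137.02


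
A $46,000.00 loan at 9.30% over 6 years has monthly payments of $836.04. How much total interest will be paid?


Total paid over the life of the loan = PMT × n.
Total paid = $836.04 × 72 = $60,194.88
Total interest = total paid − principal = $60,194.88 − $46,000.00 = $14,194.88

Total interest = (PMT × n) - PV = $14,194.88


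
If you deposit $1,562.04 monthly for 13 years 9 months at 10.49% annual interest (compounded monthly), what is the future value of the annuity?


Future value of an ordinary annuity: FV = PMT × ((1 + r)^n − 1) / r
Monthly rate r = 0.1049/12 ≈ 0.00874167, n = 165
FV = $1,562.04 × ((1 + 0.1049/12)^165 − 1) / (0.1049/12)
FV = $1,562.04 × 366.554482
FV = $572,572.76

FV = PMT × ((1+r)^n - 1)/r = $572,572.76


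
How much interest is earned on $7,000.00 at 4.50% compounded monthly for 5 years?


Compound interest earned = final amount − principal.
A = P(1 + r/n)^(nt) = $7,000.00 × (1 + 0.045/12)^(12 × 5) = $8,762.57
Interest = A − P = $8,762.57 − $7,000.00 = $1,762.57

Interest = A - P = $1,762.57


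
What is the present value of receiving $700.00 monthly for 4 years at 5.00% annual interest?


Present value of an ordinary annuity: PV = PMT × (1 − (1 + r)^(−n)) / r
Monthly rate r = 0.05/12 ≈ 0.00416667, n = 48
PV = $700.00 × (1 − (1 + 0.05/12)^(−48)) / (0.05/12)
PV = $700.00 × 43.422956
PV = $30,396.07

PV = PMT × (1-(1+r)^(-n))/r = $30,396.07


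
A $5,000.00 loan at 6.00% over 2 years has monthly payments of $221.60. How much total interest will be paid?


Total paid over the life of the loan = PMT × n.
Total paid = $221.60 × 24 = $5,318.40
Total interest = total paid − principal = $5,318.40 − $5,000.00 = $318.40

Total interest = (PMT × n) - PV = $318.40


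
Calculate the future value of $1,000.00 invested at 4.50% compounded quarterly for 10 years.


Compound interest formula: A = P(1 + r/n)^(nt)
A = $1,000.00 × (1 + 0.045/4)^(4 × 10)
Growth factor: (1 + 0.045/4)^40 = 1.564377
A = $1,000.00 × 1.564377
A = $1,564.38

A = P(1 + r/n)^(nt) = $1,564.38


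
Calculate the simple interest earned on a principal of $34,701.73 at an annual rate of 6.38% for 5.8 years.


Simple interest formula: I = P × r × t
I = $34,701.73 × 0.0638 × 5.8
I = $12,841.03

I = P × r × t = $12,841.03


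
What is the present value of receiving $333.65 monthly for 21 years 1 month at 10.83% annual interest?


Present value of an ordinary annuity: PV = PMT × (1 − (1 + r)^(−n)) / r
Monthly rate r = 0.1083/12 = 0.009025, n = 253
PV = $333.65 × (1 − (1 + 0.1083/12)^(−253)) / (0.1083/12)
PV = $333.65 × 99.391230
PV = $33,161.88

PV = PMT × (1-(1+r)^(-n))/r = $33,161.88


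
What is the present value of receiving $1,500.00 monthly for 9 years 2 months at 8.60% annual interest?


Present value of an ordinary annuity: PV = PMT × (1 − (1 + r)^(−n)) / r
Monthly rate r = 0.086/12 ≈ 0.00716667, n = 110
PV = $1,500.00 × (1 − (1 + 0.086/12)^(−110)) / (0.086/12)
PV = $1,500.00 × 75.923481
PV = $113,885.22

PV = PMT × (1-(1+r)^(-n))/r = $113,885.22


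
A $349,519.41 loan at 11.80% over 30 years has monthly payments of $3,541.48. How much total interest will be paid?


Total paid over the life of the loan = PMT × n.
Total paid = $3,541.48 × 360 = $1,274,932.80
Total interest = total paid − principal = $1,274,932.80 − $349,519.41 = $925,413.39

Total interest = (PMT × n) - PV = $925,413.39


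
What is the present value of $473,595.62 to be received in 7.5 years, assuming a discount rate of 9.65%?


Present value formula: PV = FV / (1 + r)^t
PV = $473,595.62 / (1 + 0.0965)^7.5
PV = $473,595.62 / 1.9955599
PV = $237,324.68

PV = FV / (1 + r)^t = $237,324.68


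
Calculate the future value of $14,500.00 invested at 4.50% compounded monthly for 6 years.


Compound interest formula: A = P(1 + r/n)^(nt)
A = $14,500.00 × (1 + 0.045/12)^(12 × 6)
Growth factor: (1 + 0.045/12)^72 = 1.309303
A = $14,500.00 × 1.309303
A = $18,984.89

A = P(1 + r/n)^(nt) = $18,984.89


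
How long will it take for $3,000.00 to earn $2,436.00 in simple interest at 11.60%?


Rearrange the simple interest formula for t:
I = P × r × t  ⇒  t = I / (P × r)
t = $2,436.00 / ($3,000.00 × 0.116)
t = 7

t = I/(P×r) = 7 years


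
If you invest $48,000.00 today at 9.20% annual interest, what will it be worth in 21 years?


Future value formula: FV = PV × (1 + r)^t
FV = $48,000.00 × (1 + 0.092)^21
FV = $48,000.00 × 6.3485626
FV = $304,731.00

FV = PV × (1 + r)^t = $304,731.00


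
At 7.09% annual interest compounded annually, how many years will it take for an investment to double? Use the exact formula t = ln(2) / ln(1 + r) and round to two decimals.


Doubling condition: (1 + r)^t = 2
Take ln of both sides: t × ln(1 + r) = ln(2)
t = ln(2) / ln(1 + r)
t = 0.693147 / 0.068499
t = 10.12

t = ln(2) / ln(1 + r) = 10.12 years


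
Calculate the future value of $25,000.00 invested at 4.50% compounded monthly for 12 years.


Compound interest formula: A = P(1 + r/n)^(nt)
A = $25,000.00 × (1 + 0.045/12)^(12 × 12)
Growth factor: (1 + 0.045/12)^144 = 1.71427461
A = $25,000.00 × 1.71427461
A = $42,856.87

A = P(1 + r/n)^(nt) = $42,856.87


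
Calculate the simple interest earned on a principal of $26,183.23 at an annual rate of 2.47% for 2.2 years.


Simple interest formula: I = P × r × t
I = $26,183.23 × 0.0247 × 2.2
I = $1,422.80

I = P × r × t = $1,422.80


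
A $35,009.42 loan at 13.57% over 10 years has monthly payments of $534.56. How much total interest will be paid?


Total paid over the life of the loan = PMT × n.
Total paid = $534.56 × 120 = $64,147.20
Total interest = total paid − principal = $64,147.20 − $35,009.42 = $29,137.78

Total interest = (PMT × n) - PV = $29,137.78


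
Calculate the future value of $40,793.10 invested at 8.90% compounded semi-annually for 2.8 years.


Compound interest formula: A = P(1 + r/n)^(nt)
A = $40,793.10 × (1 + 0.089/2)^(2 × 2.8)
Growth factor: (1 + 0.089/2)^5.6 = 1.2761076
A = $40,793.10 × 1.2761076
A = $52,056.38

A = P(1 + r/n)^(nt) = $52,056.38


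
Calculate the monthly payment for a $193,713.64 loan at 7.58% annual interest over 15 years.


Loan payment formula: PMT = PV × r / (1 − (1 + r)^(−n))
Monthly rate r = 0.0758/12 ≈ 0.00631667, n = 180 months
Denominator: 1 − (1 + 0.0758/12)^(−180) = 0.678071
PMT = $193,713.64 × (0.0758/12) / 0.678071
PMT = $1,804.57 per month

PMT = PV × r / (1-(1+r)^(-n)) = $1,804.57/month


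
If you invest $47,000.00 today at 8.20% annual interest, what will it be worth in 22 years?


Future value formula: FV = PV × (1 + r)^t
FV = $47,000.00 × (1 + 0.082)^22
FV = $47,000.00 × 5.66238946
FV = $266,132.30

FV = PV × (1 + r)^t = $266,132.30


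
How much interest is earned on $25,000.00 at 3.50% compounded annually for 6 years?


Compound interest earned = final amount − principal.
A = P(1 + r/n)^(nt) = $25,000.00 × (1 + 0.035/1)^(1 × 6) = $30,731.38
Interest = A − P = $30,731.38 − $25,000.00 = $5,731.38

Interest = A - P = $5,731.38


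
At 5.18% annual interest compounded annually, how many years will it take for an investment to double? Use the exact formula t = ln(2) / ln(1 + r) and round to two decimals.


Doubling condition: (1 + r)^t = 2
Take ln of both sides: t × ln(1 + r) = ln(2)
t = ln(2) / ln(1 + r)
t = 0.693147 / 0.050503
t = 13.72

t = ln(2) / ln(1 + r) = 13.72 years


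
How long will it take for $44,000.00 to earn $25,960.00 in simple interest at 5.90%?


Rearrange the simple interest formula for t:
I = P × r × t  ⇒  t = I / (P × r)
t = $25,960.00 / ($44,000.00 × 0.059)
t = 10

t = I/(P×r) = 10 years


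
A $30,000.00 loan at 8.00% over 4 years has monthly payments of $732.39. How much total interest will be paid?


Total paid over the life of the loan = PMT × n.
Total paid = $732.39 × 48 = $35,154.72
Total interest = total paid − principal = $35,154.72 − $30,000.00 = $5,154.72

Total interest = (PMT × n) - PV = $5,154.72


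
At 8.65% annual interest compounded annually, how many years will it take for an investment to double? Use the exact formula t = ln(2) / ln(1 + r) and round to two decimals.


Doubling condition: (1 + r)^t = 2
Take ln of both sides: t × ln(1 + r) = ln(2)
t = ln(2) / ln(1 + r)
t = 0.693147 / 0.0829615
t = 8.36

t = ln(2) / ln(1 + r) = 8.36 years


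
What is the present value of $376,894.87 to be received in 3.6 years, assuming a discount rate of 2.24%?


Present value formula: PV = FV / (1 + r)^t
PV = $376,894.87 / (1 + 0.0224)^3.6
PV = $376,894.87 / 1.0830164
PV = $348,004.77

PV = FV / (1 + r)^t = $348,004.77


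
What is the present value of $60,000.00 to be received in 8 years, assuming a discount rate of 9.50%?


Present value formula: PV = FV / (1 + r)^t
PV = $60,000.00 / (1 + 0.095)^8
PV = $60,000.00 / 2.066869
PV = $29,029.42

PV = FV / (1 + r)^t = $29,029.42


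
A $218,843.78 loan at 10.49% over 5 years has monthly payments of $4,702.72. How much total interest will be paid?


Total paid over the life of the loan = PMT × n.
Total paid = $4,702.72 × 60 = $282,163.20
Total interest = total paid − principal = $282,163.20 − $218,843.78 = $63,319.42

Total interest = (PMT × n) - PV = $63,319.42


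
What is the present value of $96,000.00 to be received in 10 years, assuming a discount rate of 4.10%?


Present value formula: PV = FV / (1 + r)^t
PV = $96,000.00 / (1 + 0.041)^10
PV = $96,000.00 / 1.494539
PV = $64,233.85

PV = FV / (1 + r)^t = $64,233.85


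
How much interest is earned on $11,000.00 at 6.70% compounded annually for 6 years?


Compound interest earned = final amount − principal.
A = P(1 + r/n)^(nt) = $11,000.00 × (1 + 0.067/1)^(1 × 6) = $16,232.27
Interest = A − P = $16,232.27 − $11,000.00 = $5,232.27

Interest = A - P = $5,232.27


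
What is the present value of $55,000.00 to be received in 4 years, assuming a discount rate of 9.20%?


Present value formula: PV = FV / (1 + r)^t
PV = $55,000.00 / (1 + 0.092)^4
PV = $55,000.00 / 1.4219704
PV = $38,678.72

PV = FV / (1 + r)^t = $38,678.72


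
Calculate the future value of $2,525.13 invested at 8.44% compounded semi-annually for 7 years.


Compound interest formula: A = P(1 + r/n)^(nt)
A = $2,525.13 × (1 + 0.0844/2)^(2 × 7)
Growth factor: (1 + 0.0844/2)^14 = 1.783672
A = $2,525.13 × 1.783672
A = $4,504.00

A = P(1 + r/n)^(nt) = $4,504.00


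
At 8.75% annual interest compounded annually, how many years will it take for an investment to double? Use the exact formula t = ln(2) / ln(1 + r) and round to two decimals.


Doubling condition: (1 + r)^t = 2
Take ln of both sides: t × ln(1 + r) = ln(2)
t = ln(2) / ln(1 + r)
t = 0.693147 / 0.083881
t = 8.26

t = ln(2) / ln(1 + r) = 8.26 years


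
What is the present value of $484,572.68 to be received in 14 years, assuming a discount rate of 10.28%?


Present value formula: PV = FV / (1 + r)^t
PV = $484,572.68 / (1 + 0.1028)^14
PV = $484,572.68 / 3.9350894
PV = $123,141.47

PV = FV / (1 + r)^t = $123,141.47


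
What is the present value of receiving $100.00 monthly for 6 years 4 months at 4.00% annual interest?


Present value of an ordinary annuity: PV = PMT × (1 − (1 + r)^(−n)) / r
Monthly rate r = 0.04/12 ≈ 0.00333333, n = 76
PV = $100.00 × (1 − (1 + 0.04/12)^(−76)) / (0.04/12)
PV = $100.00 × 67.039147
PV = $6,703.91

PV = PMT × (1-(1+r)^(-n))/r = $6,703.91


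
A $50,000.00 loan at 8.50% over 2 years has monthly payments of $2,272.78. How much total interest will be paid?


Total paid over the life of the loan = PMT × n.
Total paid = $2,272.78 × 24 = $54,546.72
Total interest = total paid − principal = $54,546.72 − $50,000.00 = $4,546.72

Total interest = (PMT × n) - PV = $4,546.72


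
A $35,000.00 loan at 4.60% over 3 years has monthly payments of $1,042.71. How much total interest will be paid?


Total paid over the life of the loan = PMT × n.
Total paid = $1,042.71 × 36 = $37,537.56
Total interest = total paid − principal = $37,537.56 − $35,000.00 = $2,537.56

Total interest = (PMT × n) - PV = $2,537.56


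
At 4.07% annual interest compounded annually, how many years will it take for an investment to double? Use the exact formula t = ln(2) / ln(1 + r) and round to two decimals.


Doubling condition: (1 + r)^t = 2
Take ln of both sides: t × ln(1 + r) = ln(2)
t = ln(2) / ln(1 + r)
t = 0.693147 / 0.039894
t = 17.37

t = ln(2) / ln(1 + r) = 17.37 years


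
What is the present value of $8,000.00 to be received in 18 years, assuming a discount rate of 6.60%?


Present value formula: PV = FV / (1 + r)^t
PV = $8,000.00 / (1 + 0.066)^18
PV = $8,000.00 / 3.159582
PV = $2,531.98

PV = FV / (1 + r)^t = $2,531.98


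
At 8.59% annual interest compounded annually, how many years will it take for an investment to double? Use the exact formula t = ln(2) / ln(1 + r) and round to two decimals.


Doubling condition: (1 + r)^t = 2
Take ln of both sides: t × ln(1 + r) = ln(2)
t = ln(2) / ln(1 + r)
t = 0.693147 / 0.082409
t = 8.41

t = ln(2) / ln(1 + r) = 8.41 years


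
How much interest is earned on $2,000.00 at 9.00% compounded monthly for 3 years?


Compound interest earned = final amount − principal.
A = P(1 + r/n)^(nt) = $2,000.00 × (1 + 0.09/12)^(12 × 3) = $2,617.29
Interest = A − P = $2,617.29 − $2,000.00 = $617.29

Interest = A - P = $617.29


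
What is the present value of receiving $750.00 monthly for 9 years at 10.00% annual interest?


Present value of an ordinary annuity: PV = PMT × (1 − (1 + r)^(−n)) / r
Monthly rate r = 0.1/12 ≈ 0.00833333, n = 108
PV = $750.00 × (1 − (1 + 0.1/12)^(−108)) / (0.1/12)
PV = $750.00 × 71.029355
PV = $53,272.02

PV = PMT × (1-(1+r)^(-n))/r = $53,272.02


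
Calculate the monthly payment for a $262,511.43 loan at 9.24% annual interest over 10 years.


Loan payment formula: PMT = PV × r / (1 − (1 + r)^(−n))
Monthly rate r = 0.0924/12 = 0.0077, n = 120 months
Denominator: 1 − (1 + 0.0924/12)^(−120) = 0.6016645
PMT = $262,511.43 × (0.0924/12) / 0.6016645
PMT = $3,359.58 per month

PMT = PV × r / (1-(1+r)^(-n)) = $3,359.58/month


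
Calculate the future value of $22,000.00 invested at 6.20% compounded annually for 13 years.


Compound interest formula: A = P(1 + r/n)^(nt)
A = $22,000.00 × (1 + 0.062/1)^(1 × 13)
Growth factor: (1 + 0.062/1)^13 = 2.185842
A = $22,000.00 × 2.185842
A = $48,088.52

A = P(1 + r/n)^(nt) = $48,088.52


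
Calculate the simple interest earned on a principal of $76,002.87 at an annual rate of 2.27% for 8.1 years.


Simple interest formula: I = P × r × t
I = $76,002.87 × 0.0227 × 8.1
I = $13,974.65

I = P × r × t = $13,974.65


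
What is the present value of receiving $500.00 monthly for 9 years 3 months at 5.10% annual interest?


Present value of an ordinary annuity: PV = PMT × (1 − (1 + r)^(−n)) / r
Monthly rate r = 0.051/12 = 0.00425, n = 111
PV = $500.00 × (1 − (1 + 0.051/12)^(−111)) / (0.051/12)
PV = $500.00 × 88.345067
PV = $44,172.53

PV = PMT × (1-(1+r)^(-n))/r = $44,172.53


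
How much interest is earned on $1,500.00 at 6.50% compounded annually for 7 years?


Compound interest earned = final amount − principal.
A = P(1 + r/n)^(nt) = $1,500.00 × (1 + 0.065/1)^(1 × 7) = $2,330.98
Interest = A − P = $2,330.98 − $1,500.00 = $830.98

Interest = A - P = $830.98


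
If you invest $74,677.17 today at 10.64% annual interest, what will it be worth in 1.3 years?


Future value formula: FV = PV × (1 + r)^t
FV = $74,677.17 × (1 + 0.1064)^1.3
FV = $74,677.17 × 1.140475
FV = $85,167.45

FV = PV × (1 + r)^t = $85,167.45


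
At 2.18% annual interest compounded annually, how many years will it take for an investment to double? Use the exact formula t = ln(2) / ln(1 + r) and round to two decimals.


Doubling condition: (1 + r)^t = 2
Take ln of both sides: t × ln(1 + r) = ln(2)
t = ln(2) / ln(1 + r)
t = 0.693147 / 0.021566
t = 32.14

t = ln(2) / ln(1 + r) = 32.14 years


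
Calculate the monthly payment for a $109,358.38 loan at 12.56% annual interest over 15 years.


Loan payment formula: PMT = PV × r / (1 − (1 + r)^(−n))
Monthly rate r = 0.1256/12 ≈ 0.01046667, n = 180 months
Denominator: 1 − (1 + 0.1256/12)^(−180) = 0.846524
PMT = $109,358.38 × (0.1256/12) / 0.846524
PMT = $1,352.14 per month

PMT = PV × r / (1-(1+r)^(-n)) = $1,352.14/month


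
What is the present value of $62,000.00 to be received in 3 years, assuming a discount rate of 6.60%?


Present value formula: PV = FV / (1 + r)^t
PV = $62,000.00 / (1 + 0.066)^3
PV = $62,000.00 / 1.2113555
PV = $51,182.33

PV = FV / (1 + r)^t = $51,182.33


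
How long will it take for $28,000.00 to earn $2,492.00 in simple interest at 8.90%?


Rearrange the simple interest formula for t:
I = P × r × t  ⇒  t = I / (P × r)
t = $2,492.00 / ($28,000.00 × 0.089)
t = 1

t = I/(P×r) = 1 year
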